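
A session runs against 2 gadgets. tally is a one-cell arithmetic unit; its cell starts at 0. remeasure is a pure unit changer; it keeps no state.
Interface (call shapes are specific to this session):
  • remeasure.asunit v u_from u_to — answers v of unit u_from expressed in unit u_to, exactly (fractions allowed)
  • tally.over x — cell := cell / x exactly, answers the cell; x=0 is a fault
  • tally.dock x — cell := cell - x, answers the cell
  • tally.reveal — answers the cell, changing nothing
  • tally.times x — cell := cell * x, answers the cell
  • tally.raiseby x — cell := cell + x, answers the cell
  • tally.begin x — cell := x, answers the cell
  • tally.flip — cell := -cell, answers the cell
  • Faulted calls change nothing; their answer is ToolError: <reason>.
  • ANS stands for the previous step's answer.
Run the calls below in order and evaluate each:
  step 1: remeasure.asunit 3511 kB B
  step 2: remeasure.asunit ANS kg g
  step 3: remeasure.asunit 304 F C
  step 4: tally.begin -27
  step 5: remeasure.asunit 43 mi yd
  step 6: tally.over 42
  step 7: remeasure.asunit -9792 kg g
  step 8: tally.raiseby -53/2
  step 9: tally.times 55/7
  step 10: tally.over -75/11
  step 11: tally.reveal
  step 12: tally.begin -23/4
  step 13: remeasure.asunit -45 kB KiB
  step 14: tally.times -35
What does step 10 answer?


-> remeasure.asunit(v='3511', u_from='kB', u_to='B')
<- 3511000
-> remeasure.asunit(v='ANS', u_from='kg', u_to='g')
<- 3511000000
-> remeasure.asunit(v='304', u_from='F', u_to='C')
<- 1360/9
-> tally.begin(x='-27')
<- -27
-> remeasure.asunit(v='43', u_from='mi', u_to='yd')
<- 75680
-> tally.over(x='42')
<- -9/14
-> remeasure.asunit(v='-9792', u_from='kg', u_to='g')
<- -9792000
-> tally.raiseby(x='-53/2')
<- -190/7
-> tally.times(x='55/7')
<- -10450/49
-> tally.over(x='-75/11')
<- 4598/147
-> tally.reveal()
<- 4598/147
-> tally.begin(x='-23/4')
<- -23/4
-> remeasure.asunit(v='-45', u_from='kB', u_to='KiB')
<- -5625/128
-> tally.times(x='-35')
<- 805/4

Answer: 4598/147


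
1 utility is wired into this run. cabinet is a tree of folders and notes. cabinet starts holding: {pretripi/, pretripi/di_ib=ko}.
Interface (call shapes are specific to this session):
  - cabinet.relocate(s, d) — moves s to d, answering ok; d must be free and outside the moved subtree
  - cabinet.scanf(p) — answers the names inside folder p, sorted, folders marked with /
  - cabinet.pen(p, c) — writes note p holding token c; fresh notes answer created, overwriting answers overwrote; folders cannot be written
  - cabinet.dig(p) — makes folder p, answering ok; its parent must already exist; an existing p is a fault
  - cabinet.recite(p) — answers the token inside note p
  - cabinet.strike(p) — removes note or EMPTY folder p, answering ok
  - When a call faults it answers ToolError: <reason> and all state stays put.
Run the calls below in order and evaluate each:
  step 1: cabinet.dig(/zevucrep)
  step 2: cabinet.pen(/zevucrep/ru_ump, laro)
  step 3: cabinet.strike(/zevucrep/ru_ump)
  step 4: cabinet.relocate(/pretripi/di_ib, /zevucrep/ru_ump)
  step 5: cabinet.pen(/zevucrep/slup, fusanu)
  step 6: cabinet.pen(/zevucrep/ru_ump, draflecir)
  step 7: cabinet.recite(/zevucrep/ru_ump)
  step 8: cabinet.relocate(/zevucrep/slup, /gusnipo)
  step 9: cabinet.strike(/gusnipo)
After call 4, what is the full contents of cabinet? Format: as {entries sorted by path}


==> cabinet.dig(p=/zevucrep)
<== ok
==> cabinet.pen(p=/zevucrep/ru_ump, c=laro)
<== created
==> cabinet.strike(p=/zevucrep/ru_ump)
<== ok
==> cabinet.relocate(s=/pretripi/di_ib, d=/zevucrep/ru_ump)
<== ok
==> cabinet.pen(p=/zevucrep/slup, c=fusanu)
<== created
==> cabinet.pen(p=/zevucrep/ru_ump, c=draflecir)
<== overwrote
==> cabinet.recite(p=/zevucrep/ru_ump)
<== draflecir
==> cabinet.relocate(s=/zevucrep/slup, d=/gusnipo)
<== ok
==> cabinet.strike(p=/gusnipo)
<== ok

Answer: {pretripi/, zevucrep/, zevucrep/ru_ump=ko}


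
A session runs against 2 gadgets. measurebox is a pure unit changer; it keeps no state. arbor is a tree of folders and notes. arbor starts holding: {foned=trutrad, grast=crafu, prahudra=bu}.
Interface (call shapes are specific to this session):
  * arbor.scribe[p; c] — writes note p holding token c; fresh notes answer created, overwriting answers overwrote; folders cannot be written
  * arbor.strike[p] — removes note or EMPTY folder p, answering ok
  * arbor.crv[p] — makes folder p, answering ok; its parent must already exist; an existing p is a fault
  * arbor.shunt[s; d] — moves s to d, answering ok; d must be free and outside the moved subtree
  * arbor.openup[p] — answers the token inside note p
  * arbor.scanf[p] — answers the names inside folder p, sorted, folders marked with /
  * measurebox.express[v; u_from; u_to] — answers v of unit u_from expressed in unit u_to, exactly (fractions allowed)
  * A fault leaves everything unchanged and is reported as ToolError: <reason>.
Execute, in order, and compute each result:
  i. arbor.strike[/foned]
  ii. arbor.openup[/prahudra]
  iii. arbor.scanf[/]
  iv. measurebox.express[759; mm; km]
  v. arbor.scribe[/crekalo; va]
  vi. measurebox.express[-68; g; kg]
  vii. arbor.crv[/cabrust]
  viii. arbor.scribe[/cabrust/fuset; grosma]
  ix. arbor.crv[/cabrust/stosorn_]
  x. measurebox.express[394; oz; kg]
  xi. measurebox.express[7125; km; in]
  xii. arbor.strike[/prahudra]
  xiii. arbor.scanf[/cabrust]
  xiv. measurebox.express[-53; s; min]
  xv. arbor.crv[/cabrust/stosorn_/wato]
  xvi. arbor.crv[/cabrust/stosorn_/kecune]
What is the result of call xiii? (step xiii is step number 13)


Do: strike[p→/foned]
See: ok
Do: openup[p→/prahudra]
See: bu
Do: scanf[p→/]
See: [grast, prahudra]
Do: express[v→759; u_from→mm; u_to→km]
See: 759/1000000
Do: scribe[p→/crekalo; c→va]
See: created
Do: express[v→-68; u_from→g; u_to→kg]
See: -17/250
Do: crv[p→/cabrust]
See: ok
Do: scribe[p→/cabrust/fuset; c→grosma]
See: created
Do: crv[p→/cabrust/stosorn_]
See: ok
Do: express[v→394; u_from→oz; u_to→kg]
See: 8935769689/800000000
Do: express[v→7125; u_from→km; u_to→in]
See: 35625000000/127
Do: strike[p→/prahudra]
See: ok
Do: scanf[p→/cabrust]
See: [fuset, stosorn_/]
Do: express[v→-53; u_from→s; u_to→min]
See: -53/60
Do: crv[p→/cabrust/stosorn_/wato]
See: ok
Do: crv[p→/cabrust/stosorn_/kecune]
See: ok

Answer: [fuset, stosorn_/]


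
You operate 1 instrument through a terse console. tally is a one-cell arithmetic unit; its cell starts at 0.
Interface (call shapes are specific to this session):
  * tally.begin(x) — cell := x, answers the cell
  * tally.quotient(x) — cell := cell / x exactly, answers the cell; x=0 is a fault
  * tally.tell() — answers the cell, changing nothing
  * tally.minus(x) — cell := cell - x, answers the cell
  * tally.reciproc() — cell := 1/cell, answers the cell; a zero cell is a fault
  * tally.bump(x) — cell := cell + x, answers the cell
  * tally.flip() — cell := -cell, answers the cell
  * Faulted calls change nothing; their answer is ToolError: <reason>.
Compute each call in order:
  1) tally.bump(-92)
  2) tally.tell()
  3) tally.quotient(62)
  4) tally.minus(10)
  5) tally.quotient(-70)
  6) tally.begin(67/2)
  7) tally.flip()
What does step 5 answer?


Answer: 178/1085

Derivation:
// tally.bump(x=-92) : -92
// tally.tell() : -92
// tally.quotient(x=62) : -46/31
// tally.minus(x=10) : -356/31
// tally.quotient(x=-70) : 178/1085
// tally.begin(x=67/2) : 67/2
// tally.flip() : -67/2


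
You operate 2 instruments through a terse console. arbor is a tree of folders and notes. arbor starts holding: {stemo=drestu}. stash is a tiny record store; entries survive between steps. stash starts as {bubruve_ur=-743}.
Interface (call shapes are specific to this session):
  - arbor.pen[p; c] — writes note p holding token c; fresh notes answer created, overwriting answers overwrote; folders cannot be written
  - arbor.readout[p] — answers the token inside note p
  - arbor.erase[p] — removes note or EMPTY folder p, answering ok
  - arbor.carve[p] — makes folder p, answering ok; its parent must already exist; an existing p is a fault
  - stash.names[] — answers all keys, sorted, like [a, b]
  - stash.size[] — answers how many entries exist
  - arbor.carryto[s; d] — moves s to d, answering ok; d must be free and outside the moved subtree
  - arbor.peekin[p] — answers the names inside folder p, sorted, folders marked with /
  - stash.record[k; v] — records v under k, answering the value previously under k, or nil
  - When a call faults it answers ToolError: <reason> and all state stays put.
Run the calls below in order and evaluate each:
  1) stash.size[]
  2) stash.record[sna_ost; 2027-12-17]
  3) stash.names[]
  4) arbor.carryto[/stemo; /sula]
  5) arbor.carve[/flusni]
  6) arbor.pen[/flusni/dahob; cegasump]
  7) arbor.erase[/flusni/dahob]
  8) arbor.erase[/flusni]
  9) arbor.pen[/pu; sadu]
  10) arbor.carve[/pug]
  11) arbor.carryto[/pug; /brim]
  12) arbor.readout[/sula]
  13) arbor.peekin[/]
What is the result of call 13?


Answer: [brim/, pu, sula]

Derivation:
Then stash.size(), giving 1.
I run stash.record passing k: sna_ost, v: 2027-12-17, and observe nil.
Calling stash.names(), → [bubruve_ur, sna_ost].
Calling arbor.carryto passing s: /stemo, d: /sula, giving ok.
Then arbor.carve passing p: /flusni, which returns ok.
Then arbor.pen passing p: /flusni/dahob, c: cegasump, which returns created.
Now I run arbor.erase passing p: /flusni/dahob, and observe ok.
Using arbor.erase passing p: /flusni, — result: ok.
I run arbor.pen passing p: /pu, c: sadu, yielding created.
I call arbor.carve passing p: /pug, → ok.
Now I run arbor.carryto passing s: /pug, d: /brim, which returns ok.
Then arbor.readout passing p: /sula, yielding drestu.
I use arbor.peekin passing p: /: [brim/, pu, sula].


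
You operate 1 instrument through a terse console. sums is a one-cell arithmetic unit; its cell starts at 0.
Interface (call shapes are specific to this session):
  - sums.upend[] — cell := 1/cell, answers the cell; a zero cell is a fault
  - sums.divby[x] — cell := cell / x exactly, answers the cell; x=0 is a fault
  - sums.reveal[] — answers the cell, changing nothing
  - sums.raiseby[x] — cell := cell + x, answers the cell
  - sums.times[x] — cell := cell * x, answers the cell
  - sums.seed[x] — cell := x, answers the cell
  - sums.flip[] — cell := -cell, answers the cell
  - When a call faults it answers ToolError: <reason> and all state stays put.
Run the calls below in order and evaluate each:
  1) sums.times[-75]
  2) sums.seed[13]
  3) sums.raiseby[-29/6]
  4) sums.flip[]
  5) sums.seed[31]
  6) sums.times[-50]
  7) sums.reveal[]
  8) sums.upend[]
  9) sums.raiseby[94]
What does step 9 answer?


==> sums.times(-75)
<== 0
==> sums.seed(13)
<== 13
==> sums.raiseby(-29/6)
<== 49/6
==> sums.flip()
<== -49/6
==> sums.seed(31)
<== 31
==> sums.times(-50)
<== -1550
==> sums.reveal()
<== -1550
==> sums.upend()
<== -1/1550
==> sums.raiseby(94)
<== 145699/1550

Answer: 145699/1550


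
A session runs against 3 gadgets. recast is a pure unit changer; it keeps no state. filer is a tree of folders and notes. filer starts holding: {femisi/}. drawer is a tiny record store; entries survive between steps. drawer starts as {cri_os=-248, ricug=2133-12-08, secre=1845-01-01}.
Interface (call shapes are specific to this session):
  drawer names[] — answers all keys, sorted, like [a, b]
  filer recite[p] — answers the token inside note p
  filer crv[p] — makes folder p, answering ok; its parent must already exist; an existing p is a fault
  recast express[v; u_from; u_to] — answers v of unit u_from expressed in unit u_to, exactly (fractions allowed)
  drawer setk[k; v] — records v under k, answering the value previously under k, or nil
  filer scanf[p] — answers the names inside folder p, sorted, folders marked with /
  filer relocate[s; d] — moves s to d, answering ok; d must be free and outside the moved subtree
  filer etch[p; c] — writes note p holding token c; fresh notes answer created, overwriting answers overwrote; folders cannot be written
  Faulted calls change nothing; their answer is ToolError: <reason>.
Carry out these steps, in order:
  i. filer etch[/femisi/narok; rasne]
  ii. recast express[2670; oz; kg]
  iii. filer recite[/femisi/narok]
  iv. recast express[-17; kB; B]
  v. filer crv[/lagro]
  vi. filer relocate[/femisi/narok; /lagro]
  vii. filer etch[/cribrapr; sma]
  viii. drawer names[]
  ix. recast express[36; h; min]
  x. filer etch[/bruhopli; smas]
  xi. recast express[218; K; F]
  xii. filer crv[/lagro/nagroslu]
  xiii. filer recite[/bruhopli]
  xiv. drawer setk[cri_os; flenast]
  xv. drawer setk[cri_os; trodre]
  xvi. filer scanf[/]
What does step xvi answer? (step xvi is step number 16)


Answer: [bruhopli, cribrapr, femisi/, lagro/]

Derivation:
Step: filer etch[p='/femisi/narok'; c='rasne']
Result: created
Step: recast express[v='2670'; u_from='oz'; u_to='kg']
Result: 12110916279/160000000
Step: filer recite[p='/femisi/narok']
Result: rasne
Step: recast express[v='-17'; u_from='kB'; u_to='B']
Result: -17000
Step: filer crv[p='/lagro']
Result: ok
Step: filer relocate[s='/femisi/narok'; d='/lagro']
Result: ToolError: exists
Step: filer etch[p='/cribrapr'; c='sma']
Result: created
Step: drawer names[]
Result: [cri_os, ricug, secre]
Step: recast express[v='36'; u_from='h'; u_to='min']
Result: 2160
Step: filer etch[p='/bruhopli'; c='smas']
Result: created
Step: recast express[v='218'; u_from='K'; u_to='F']
Result: -6727/100
Step: filer crv[p='/lagro/nagroslu']
Result: ok
Step: filer recite[p='/bruhopli']
Result: smas
Step: drawer setk[k='cri_os'; v='flenast']
Result: -248
Step: drawer setk[k='cri_os'; v='trodre']
Result: flenast
Step: filer scanf[p='/']
Result: [bruhopli, cribrapr, femisi/, lagro/]


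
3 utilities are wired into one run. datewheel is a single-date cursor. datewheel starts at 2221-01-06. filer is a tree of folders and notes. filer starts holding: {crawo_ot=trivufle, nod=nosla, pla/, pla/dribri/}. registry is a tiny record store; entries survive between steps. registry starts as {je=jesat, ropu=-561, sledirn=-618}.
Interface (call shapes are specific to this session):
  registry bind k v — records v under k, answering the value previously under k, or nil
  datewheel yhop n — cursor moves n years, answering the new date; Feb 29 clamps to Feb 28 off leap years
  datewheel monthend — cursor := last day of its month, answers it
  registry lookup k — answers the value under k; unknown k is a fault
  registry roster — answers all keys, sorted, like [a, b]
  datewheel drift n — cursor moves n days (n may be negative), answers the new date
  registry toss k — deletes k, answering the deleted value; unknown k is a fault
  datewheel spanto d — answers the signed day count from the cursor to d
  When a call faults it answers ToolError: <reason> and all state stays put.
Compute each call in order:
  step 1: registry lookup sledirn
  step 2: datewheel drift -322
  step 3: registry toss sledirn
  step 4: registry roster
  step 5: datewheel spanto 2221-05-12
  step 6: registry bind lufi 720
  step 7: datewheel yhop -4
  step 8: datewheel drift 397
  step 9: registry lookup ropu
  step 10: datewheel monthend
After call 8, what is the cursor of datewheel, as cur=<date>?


Step: registry lookup[k=sledirn]
Result: -618
Step: datewheel drift[n=-322]
Result: 2220-02-19
Step: registry toss[k=sledirn]
Result: -618
Step: registry roster[]
Result: [je, ropu]
Step: datewheel spanto[d=2221-05-12]
Result: 448
Step: registry bind[k=lufi; v=720]
Result: nil
Step: datewheel yhop[n=-4]
Result: 2216-02-19
Step: datewheel drift[n=397]
Result: 2217-03-22
Step: registry lookup[k=ropu]
Result: -561
Step: datewheel monthend[]
Result: 2217-03-31

Answer: cur=2217-03-22


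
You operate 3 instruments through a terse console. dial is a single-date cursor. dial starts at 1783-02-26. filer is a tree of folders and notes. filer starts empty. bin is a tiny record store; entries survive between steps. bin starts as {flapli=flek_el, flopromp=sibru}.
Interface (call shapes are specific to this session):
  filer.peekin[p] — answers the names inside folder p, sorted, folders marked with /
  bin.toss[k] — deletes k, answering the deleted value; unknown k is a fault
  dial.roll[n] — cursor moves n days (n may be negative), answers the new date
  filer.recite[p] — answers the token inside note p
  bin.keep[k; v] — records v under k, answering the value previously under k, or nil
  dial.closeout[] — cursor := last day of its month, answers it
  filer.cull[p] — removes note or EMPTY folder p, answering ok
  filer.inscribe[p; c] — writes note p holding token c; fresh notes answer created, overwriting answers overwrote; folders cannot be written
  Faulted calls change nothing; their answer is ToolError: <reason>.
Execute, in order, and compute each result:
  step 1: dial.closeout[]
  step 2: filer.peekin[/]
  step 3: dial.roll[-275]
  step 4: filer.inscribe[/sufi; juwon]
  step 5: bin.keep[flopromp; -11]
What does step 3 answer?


Now I run closeout, and observe 1783-02-28.
I run peekin on p='/', yielding [].
I invoke roll on n='-275', and see 1782-05-29.
Then inscribe on p='/sufi', c='juwon', → created.
I use keep on k='flopromp', v='-11', → sibru.

Answer: 1782-05-29


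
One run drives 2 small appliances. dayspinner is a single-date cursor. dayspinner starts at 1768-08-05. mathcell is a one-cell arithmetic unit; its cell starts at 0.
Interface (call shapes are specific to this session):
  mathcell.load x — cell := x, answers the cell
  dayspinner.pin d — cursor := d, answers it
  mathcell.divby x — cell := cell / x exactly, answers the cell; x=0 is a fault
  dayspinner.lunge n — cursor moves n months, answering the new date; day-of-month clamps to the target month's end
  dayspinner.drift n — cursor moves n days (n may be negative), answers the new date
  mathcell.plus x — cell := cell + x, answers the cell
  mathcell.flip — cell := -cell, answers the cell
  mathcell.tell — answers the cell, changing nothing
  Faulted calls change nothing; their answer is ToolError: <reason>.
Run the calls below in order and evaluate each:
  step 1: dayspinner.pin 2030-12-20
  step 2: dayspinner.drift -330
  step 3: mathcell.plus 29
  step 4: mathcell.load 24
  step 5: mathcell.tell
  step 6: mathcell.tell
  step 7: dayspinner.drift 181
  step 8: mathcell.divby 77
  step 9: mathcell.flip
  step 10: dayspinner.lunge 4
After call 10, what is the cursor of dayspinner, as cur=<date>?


Answer: cur=2030-11-24

Derivation:
% 1. dayspinner.pin(2030-12-20) => 2030-12-20
% 2. dayspinner.drift(-330) => 2030-01-24
% 3. mathcell.plus(29) => 29
% 4. mathcell.load(24) => 24
% 5. mathcell.tell() => 24
% 6. mathcell.tell() => 24
% 7. dayspinner.drift(181) => 2030-07-24
% 8. mathcell.divby(77) => 24/77
% 9. mathcell.flip() => -24/77
% 10. dayspinner.lunge(4) => 2030-11-24


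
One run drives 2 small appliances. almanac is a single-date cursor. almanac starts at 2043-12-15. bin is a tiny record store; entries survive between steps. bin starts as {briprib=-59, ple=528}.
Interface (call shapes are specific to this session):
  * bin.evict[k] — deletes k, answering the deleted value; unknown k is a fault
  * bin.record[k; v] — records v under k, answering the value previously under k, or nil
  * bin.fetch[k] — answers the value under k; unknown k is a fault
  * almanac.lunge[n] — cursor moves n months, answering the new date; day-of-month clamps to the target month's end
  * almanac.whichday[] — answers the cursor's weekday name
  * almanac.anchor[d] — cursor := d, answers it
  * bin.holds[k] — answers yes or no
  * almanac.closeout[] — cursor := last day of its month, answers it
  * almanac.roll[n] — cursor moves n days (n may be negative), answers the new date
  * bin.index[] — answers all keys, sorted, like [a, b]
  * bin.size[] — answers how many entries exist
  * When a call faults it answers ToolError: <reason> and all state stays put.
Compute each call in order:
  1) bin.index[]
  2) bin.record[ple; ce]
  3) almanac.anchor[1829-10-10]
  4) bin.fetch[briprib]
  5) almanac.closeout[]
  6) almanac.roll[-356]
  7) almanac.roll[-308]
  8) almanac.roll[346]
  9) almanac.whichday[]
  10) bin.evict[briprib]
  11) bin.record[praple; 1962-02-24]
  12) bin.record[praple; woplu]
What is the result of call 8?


Answer: 1828-12-17

Derivation:
[in] bin.index
:: [briprib, ple]
[in] bin.record k: ple v: ce
:: 528
[in] almanac.anchor d: 1829-10-10
:: 1829-10-10
[in] bin.fetch k: briprib
:: -59
[in] almanac.closeout
:: 1829-10-31
[in] almanac.roll n: -356
:: 1828-11-09
[in] almanac.roll n: -308
:: 1828-01-06
[in] almanac.roll n: 346
:: 1828-12-17
[in] almanac.whichday
:: Wednesday
[in] bin.evict k: briprib
:: -59
[in] bin.record k: praple v: 1962-02-24
:: nil
[in] bin.record k: praple v: woplu
:: 1962-02-24


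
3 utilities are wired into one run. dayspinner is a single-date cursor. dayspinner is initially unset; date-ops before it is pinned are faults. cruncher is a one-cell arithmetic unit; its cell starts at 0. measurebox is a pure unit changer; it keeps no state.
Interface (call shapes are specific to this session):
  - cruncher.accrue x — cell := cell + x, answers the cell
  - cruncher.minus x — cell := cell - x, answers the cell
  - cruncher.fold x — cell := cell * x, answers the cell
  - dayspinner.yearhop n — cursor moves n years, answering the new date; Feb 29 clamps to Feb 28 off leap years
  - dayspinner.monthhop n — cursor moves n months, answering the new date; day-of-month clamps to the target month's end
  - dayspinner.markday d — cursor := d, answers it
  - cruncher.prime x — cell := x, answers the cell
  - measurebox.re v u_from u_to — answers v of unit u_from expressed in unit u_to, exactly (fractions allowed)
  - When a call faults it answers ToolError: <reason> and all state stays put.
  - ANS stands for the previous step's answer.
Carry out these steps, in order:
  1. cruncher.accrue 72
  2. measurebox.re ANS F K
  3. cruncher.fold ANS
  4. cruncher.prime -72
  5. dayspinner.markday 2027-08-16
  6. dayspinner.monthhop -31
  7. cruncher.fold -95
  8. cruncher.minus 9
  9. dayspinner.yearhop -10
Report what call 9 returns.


Answer: 2015-01-16

Derivation:
-- 1. cruncher.accrue(x='72') => 72
-- 2. measurebox.re(v='ANS', u_from='F', u_to='K') => 53167/180
-- 3. cruncher.fold(x='ANS') => 106334/5
-- 4. cruncher.prime(x='-72') => -72
-- 5. dayspinner.markday(d='2027-08-16') => 2027-08-16
-- 6. dayspinner.monthhop(n='-31') => 2025-01-16
-- 7. cruncher.fold(x='-95') => 6840
-- 8. cruncher.minus(x='9') => 6831
-- 9. dayspinner.yearhop(n='-10') => 2015-01-16


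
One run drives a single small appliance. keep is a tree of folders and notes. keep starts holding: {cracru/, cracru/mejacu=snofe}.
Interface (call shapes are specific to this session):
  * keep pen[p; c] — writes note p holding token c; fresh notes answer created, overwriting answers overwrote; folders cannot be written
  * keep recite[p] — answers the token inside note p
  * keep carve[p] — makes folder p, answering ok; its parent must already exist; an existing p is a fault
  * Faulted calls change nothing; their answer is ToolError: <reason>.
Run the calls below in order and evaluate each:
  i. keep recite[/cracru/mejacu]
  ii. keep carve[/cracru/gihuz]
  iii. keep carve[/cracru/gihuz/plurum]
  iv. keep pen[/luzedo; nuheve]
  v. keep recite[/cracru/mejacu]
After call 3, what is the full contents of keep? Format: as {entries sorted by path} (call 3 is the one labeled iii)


·→ keep recite(p='/cracru/mejacu')
·← snofe
·→ keep carve(p='/cracru/gihuz')
·← ok
·→ keep carve(p='/cracru/gihuz/plurum')
·← ok
·→ keep pen(p='/luzedo', c='nuheve')
·← created
·→ keep recite(p='/cracru/mejacu')
·← snofe

Answer: {cracru/, cracru/gihuz/, cracru/gihuz/plurum/, cracru/mejacu=snofe}


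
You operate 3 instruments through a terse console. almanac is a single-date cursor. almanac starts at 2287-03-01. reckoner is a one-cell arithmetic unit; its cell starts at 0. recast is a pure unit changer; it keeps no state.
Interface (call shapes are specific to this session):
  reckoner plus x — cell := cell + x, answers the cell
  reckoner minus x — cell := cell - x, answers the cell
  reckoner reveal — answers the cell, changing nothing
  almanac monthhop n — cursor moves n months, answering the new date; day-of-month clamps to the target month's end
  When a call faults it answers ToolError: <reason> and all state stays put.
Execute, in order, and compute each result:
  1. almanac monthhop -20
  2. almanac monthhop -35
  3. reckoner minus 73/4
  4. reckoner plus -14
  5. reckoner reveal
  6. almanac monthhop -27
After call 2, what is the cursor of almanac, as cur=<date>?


Answer: cur=2282-08-01

Derivation:
;; almanac monthhop(n=-20) ~> 2285-07-01
;; almanac monthhop(n=-35) ~> 2282-08-01
;; reckoner minus(x=73/4) ~> -73/4
;; reckoner plus(x=-14) ~> -129/4
;; reckoner reveal() ~> -129/4
;; almanac monthhop(n=-27) ~> 2280-05-01


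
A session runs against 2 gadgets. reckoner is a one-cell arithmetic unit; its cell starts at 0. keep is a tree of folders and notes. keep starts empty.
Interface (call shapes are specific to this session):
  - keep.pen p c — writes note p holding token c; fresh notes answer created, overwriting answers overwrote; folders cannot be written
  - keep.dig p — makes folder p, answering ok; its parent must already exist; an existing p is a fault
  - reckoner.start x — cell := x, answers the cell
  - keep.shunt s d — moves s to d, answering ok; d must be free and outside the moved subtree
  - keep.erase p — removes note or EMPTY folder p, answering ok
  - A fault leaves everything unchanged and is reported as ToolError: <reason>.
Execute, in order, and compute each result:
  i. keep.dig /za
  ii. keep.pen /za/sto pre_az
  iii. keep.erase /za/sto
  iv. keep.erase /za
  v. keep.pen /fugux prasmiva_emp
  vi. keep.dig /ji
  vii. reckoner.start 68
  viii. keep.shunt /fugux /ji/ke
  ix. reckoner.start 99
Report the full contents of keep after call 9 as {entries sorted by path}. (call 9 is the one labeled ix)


;; dig(/za) ~> ok
;; pen(/za/sto, pre_az) ~> created
;; erase(/za/sto) ~> ok
;; erase(/za) ~> ok
;; pen(/fugux, prasmiva_emp) ~> created
;; dig(/ji) ~> ok
;; start(68) ~> 68
;; shunt(/fugux, /ji/ke) ~> ok
;; start(99) ~> 99

Answer: {ji/, ji/ke=prasmiva_emp}


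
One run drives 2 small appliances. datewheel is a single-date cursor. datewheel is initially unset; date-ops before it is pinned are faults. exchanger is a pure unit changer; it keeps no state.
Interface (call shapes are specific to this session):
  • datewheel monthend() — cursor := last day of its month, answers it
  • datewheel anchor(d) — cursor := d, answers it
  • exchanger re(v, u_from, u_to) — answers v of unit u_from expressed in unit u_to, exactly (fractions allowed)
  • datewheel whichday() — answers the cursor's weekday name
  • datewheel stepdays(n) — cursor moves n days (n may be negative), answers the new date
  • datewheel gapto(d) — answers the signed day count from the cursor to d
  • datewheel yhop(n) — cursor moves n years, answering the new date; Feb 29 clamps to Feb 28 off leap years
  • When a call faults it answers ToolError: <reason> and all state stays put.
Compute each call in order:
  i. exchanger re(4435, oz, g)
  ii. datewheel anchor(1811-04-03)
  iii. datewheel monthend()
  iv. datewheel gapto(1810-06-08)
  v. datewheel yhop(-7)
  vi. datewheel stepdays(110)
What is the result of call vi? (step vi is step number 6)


Answer: 1804-08-18

Derivation:
// 1. exchanger re(v=4435, u_from=oz, u_to=g) => 40233643219/320000
// 2. datewheel anchor(d=1811-04-03) => 1811-04-03
// 3. datewheel monthend() => 1811-04-30
// 4. datewheel gapto(d=1810-06-08) => -326
// 5. datewheel yhop(n=-7) => 1804-04-30
// 6. datewheel stepdays(n=110) => 1804-08-18


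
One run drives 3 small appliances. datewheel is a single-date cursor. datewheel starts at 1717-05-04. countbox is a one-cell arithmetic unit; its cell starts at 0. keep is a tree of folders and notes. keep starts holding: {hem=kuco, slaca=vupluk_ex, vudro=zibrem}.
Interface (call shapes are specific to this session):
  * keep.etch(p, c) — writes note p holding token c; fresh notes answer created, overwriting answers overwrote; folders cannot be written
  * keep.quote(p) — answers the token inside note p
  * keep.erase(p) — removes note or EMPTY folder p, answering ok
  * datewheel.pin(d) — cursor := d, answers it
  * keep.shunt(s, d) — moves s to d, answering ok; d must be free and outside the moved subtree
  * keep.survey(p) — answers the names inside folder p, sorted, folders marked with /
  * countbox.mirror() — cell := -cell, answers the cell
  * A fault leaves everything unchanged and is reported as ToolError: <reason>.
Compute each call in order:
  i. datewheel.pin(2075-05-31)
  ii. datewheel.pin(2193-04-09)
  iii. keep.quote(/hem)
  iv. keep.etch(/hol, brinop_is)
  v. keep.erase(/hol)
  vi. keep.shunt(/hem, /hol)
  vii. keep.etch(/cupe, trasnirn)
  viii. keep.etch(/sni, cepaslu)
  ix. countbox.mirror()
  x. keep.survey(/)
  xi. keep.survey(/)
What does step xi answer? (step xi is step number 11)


Act: datewheel.pin[d: 2075-05-31]
Obs: 2075-05-31
Act: datewheel.pin[d: 2193-04-09]
Obs: 2193-04-09
Act: keep.quote[p: /hem]
Obs: kuco
Act: keep.etch[p: /hol; c: brinop_is]
Obs: created
Act: keep.erase[p: /hol]
Obs: ok
Act: keep.shunt[s: /hem; d: /hol]
Obs: ok
Act: keep.etch[p: /cupe; c: trasnirn]
Obs: created
Act: keep.etch[p: /sni; c: cepaslu]
Obs: created
Act: countbox.mirror[]
Obs: 0
Act: keep.survey[p: /]
Obs: [cupe, hol, slaca, sni, vudro]
Act: keep.survey[p: /]
Obs: [cupe, hol, slaca, sni, vudro]

Answer: [cupe, hol, slaca, sni, vudro]


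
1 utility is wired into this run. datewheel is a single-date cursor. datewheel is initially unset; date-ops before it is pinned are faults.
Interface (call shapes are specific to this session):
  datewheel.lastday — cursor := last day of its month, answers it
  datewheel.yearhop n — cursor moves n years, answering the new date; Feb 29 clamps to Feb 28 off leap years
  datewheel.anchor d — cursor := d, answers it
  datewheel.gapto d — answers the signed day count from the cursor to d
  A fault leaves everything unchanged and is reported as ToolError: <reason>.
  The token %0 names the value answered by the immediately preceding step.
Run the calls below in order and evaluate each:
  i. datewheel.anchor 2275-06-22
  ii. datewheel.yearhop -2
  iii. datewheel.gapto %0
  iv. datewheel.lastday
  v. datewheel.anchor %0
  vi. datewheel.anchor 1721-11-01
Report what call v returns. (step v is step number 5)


Answer: 2273-06-30

Derivation:
$ datewheel.anchor d=2275-06-22
:: 2275-06-22
$ datewheel.yearhop n=-2
:: 2273-06-22
$ datewheel.gapto d=%0
:: 0
$ datewheel.lastday
:: 2273-06-30
$ datewheel.anchor d=%0
:: 2273-06-30
$ datewheel.anchor d=1721-11-01
:: 1721-11-01


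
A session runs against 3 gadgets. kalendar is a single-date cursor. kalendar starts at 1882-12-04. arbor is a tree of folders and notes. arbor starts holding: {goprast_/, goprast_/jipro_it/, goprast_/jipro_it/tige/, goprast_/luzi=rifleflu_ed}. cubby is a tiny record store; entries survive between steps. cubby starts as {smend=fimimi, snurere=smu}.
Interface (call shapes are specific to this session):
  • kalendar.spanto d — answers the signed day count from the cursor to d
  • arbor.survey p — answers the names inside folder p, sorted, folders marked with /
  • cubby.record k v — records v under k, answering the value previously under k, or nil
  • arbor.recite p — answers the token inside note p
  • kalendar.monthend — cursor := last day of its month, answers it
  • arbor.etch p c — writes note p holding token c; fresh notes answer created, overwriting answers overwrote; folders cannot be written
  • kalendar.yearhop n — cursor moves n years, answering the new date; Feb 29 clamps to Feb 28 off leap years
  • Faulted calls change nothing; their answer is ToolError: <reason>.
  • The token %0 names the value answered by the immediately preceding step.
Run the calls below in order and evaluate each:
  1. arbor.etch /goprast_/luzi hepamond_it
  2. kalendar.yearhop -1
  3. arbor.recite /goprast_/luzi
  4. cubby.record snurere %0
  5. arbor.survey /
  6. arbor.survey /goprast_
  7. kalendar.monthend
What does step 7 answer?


Answer: 1881-12-31

Derivation:
CALL arbor.etch[p=/goprast_/luzi; c=hepamond_it]
RET  overwrote
CALL kalendar.yearhop[n=-1]
RET  1881-12-04
CALL arbor.recite[p=/goprast_/luzi]
RET  hepamond_it
CALL cubby.record[k=snurere; v=%0]
RET  smu
CALL arbor.survey[p=/]
RET  [goprast_/]
CALL arbor.survey[p=/goprast_]
RET  [jipro_it/, luzi]
CALL kalendar.monthend[]
RET  1881-12-31


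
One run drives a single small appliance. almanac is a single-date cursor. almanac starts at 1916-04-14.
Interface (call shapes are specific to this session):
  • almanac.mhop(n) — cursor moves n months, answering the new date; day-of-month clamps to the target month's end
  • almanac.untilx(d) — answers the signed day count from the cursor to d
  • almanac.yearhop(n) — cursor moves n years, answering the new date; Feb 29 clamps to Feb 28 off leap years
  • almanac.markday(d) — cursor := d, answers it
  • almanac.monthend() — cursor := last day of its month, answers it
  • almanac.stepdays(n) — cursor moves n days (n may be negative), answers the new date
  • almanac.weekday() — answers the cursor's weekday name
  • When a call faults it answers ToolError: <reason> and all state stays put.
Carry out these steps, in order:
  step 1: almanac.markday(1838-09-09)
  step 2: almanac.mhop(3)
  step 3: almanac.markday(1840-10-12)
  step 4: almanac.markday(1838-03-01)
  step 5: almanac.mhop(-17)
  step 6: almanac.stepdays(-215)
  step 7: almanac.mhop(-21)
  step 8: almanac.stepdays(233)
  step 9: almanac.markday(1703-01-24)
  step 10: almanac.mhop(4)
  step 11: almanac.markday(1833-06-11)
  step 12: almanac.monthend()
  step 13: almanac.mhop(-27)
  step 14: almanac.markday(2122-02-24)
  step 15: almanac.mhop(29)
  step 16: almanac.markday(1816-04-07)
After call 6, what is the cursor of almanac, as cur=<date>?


>> almanac.markday(d→1838-09-09)
<< 1838-09-09
>> almanac.mhop(n→3)
<< 1838-12-09
>> almanac.markday(d→1840-10-12)
<< 1840-10-12
>> almanac.markday(d→1838-03-01)
<< 1838-03-01
>> almanac.mhop(n→-17)
<< 1836-10-01
>> almanac.stepdays(n→-215)
<< 1836-02-29
>> almanac.mhop(n→-21)
<< 1834-05-29
>> almanac.stepdays(n→233)
<< 1835-01-17
>> almanac.markday(d→1703-01-24)
<< 1703-01-24
>> almanac.mhop(n→4)
<< 1703-05-24
>> almanac.markday(d→1833-06-11)
<< 1833-06-11
>> almanac.monthend()
<< 1833-06-30
>> almanac.mhop(n→-27)
<< 1831-03-30
>> almanac.markday(d→2122-02-24)
<< 2122-02-24
>> almanac.mhop(n→29)
<< 2124-07-24
>> almanac.markday(d→1816-04-07)
<< 1816-04-07

Answer: cur=1836-02-29


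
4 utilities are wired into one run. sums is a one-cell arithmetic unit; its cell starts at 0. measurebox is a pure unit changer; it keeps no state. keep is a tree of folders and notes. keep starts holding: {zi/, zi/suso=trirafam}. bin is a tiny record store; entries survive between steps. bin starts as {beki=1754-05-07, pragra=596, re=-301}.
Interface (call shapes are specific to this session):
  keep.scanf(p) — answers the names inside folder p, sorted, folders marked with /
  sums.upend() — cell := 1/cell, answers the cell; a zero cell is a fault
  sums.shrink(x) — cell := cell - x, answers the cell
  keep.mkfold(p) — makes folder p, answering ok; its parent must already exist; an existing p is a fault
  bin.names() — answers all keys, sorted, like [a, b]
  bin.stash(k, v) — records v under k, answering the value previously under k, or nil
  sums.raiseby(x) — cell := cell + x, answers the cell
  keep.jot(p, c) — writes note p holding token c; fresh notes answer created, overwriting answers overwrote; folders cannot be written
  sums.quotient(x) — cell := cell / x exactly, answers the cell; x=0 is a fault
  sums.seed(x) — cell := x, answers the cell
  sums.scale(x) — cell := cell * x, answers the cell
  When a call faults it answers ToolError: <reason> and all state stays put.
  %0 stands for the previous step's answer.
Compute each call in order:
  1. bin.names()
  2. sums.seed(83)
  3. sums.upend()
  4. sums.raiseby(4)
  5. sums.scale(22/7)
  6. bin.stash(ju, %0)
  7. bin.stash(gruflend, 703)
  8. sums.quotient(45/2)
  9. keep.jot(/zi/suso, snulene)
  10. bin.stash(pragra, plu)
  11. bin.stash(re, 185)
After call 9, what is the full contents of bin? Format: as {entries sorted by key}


>> bin.names()
<< [beki, pragra, re]
>> sums.seed(83)
<< 83
>> sums.upend()
<< 1/83
>> sums.raiseby(4)
<< 333/83
>> sums.scale(22/7)
<< 7326/581
>> bin.stash(ju, %0)
<< nil
>> bin.stash(gruflend, 703)
<< nil
>> sums.quotient(45/2)
<< 1628/2905
>> keep.jot(/zi/suso, snulene)
<< overwrote
>> bin.stash(pragra, plu)
<< 596
>> bin.stash(re, 185)
<< -301

Answer: {beki=1754-05-07, gruflend=703, ju=7326/581, pragra=596, re=-301}


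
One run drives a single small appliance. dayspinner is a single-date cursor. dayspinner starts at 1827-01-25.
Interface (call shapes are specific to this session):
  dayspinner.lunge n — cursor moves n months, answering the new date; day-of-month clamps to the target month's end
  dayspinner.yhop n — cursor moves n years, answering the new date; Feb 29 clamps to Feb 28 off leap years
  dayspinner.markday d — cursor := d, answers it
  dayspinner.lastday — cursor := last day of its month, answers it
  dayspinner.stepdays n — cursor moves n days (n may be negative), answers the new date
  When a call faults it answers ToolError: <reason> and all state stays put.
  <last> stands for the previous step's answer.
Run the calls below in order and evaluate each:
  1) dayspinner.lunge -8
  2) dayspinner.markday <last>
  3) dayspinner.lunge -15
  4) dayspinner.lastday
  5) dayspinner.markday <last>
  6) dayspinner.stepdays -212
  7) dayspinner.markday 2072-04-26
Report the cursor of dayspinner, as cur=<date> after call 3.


Answer: cur=1825-02-25

Derivation:
% dayspinner.lunge -8
:: 1826-05-25
% dayspinner.markday <last>
:: 1826-05-25
% dayspinner.lunge -15
:: 1825-02-25
% dayspinner.lastday
:: 1825-02-28
% dayspinner.markday <last>
:: 1825-02-28
% dayspinner.stepdays -212
:: 1824-07-31
% dayspinner.markday 2072-04-26
:: 2072-04-26


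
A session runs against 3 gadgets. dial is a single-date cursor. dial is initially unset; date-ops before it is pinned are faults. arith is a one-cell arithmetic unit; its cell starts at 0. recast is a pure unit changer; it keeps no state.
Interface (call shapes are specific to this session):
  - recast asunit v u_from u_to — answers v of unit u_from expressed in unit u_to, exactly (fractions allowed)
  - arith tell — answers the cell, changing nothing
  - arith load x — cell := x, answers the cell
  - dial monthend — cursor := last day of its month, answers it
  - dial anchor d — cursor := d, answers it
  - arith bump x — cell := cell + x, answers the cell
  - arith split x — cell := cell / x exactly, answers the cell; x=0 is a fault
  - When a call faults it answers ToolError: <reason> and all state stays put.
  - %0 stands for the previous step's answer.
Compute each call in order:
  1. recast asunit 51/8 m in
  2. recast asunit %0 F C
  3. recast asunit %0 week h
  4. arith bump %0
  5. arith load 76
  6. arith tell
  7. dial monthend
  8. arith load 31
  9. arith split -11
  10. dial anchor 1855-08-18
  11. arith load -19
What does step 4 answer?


[in] recast asunit v: 51/8 u_from: m u_to: in
= 31875/127
[in] recast asunit v: %0 u_from: F u_to: C
= 139055/1143
[in] recast asunit v: %0 u_from: week u_to: h
= 7787080/381
[in] arith bump x: %0
= 7787080/381
[in] arith load x: 76
= 76
[in] arith tell
= 76
[in] dial monthend
= ToolError: no date set
[in] arith load x: 31
= 31
[in] arith split x: -11
= -31/11
[in] dial anchor d: 1855-08-18
= 1855-08-18
[in] arith load x: -19
= -19

Answer: 7787080/381


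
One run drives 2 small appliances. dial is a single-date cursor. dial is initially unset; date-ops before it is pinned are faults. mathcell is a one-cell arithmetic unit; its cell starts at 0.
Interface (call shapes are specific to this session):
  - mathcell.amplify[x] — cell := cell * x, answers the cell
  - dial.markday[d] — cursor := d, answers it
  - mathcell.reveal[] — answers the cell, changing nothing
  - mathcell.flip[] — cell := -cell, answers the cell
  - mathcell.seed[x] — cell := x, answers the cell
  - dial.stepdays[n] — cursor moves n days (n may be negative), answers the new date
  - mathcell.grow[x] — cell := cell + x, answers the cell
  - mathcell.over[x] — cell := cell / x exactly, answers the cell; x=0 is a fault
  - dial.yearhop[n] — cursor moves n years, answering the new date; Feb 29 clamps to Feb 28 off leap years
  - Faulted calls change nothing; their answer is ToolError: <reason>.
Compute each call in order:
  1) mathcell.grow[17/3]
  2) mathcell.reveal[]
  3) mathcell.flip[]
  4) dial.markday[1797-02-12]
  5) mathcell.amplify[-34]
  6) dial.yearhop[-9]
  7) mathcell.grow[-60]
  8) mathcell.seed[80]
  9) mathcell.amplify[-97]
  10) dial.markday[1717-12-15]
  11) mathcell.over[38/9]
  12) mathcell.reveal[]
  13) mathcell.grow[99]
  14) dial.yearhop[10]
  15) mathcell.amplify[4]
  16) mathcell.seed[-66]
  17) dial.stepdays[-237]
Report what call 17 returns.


>>> mathcell.grow 17/3
[out] 17/3
>>> mathcell.reveal
[out] 17/3
>>> mathcell.flip
[out] -17/3
>>> dial.markday 1797-02-12
[out] 1797-02-12
>>> mathcell.amplify -34
[out] 578/3
>>> dial.yearhop -9
[out] 1788-02-12
>>> mathcell.grow -60
[out] 398/3
>>> mathcell.seed 80
[out] 80
>>> mathcell.amplify -97
[out] -7760
>>> dial.markday 1717-12-15
[out] 1717-12-15
>>> mathcell.over 38/9
[out] -34920/19
>>> mathcell.reveal
[out] -34920/19
>>> mathcell.grow 99
[out] -33039/19
>>> dial.yearhop 10
[out] 1727-12-15
>>> mathcell.amplify 4
[out] -132156/19
>>> mathcell.seed -66
[out] -66
>>> dial.stepdays -237
[out] 1727-04-22

Answer: 1727-04-22
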